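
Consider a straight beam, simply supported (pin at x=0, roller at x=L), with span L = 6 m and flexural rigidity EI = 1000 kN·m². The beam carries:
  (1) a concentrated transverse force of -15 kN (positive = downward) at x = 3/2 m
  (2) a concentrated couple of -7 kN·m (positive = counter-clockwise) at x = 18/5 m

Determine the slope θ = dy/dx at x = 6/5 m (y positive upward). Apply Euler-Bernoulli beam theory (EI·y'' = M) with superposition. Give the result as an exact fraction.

Load 1 — point force P=-15 kN at a=3/2 m (b=L-a=9/2):
  θ_1 = -Pb(L²-b²-3x²)/(6LEI)  [x≤a] = -(-15)·(9/2)·(6²-(9/2)²-3·(6/5)²)/(6·6·1000) = 3429/160000 rad
Load 2 — applied couple M₀=-7 kN·m at a=18/5 m (b=L-a=12/5):
  θ_2 = (M₀x²/(2L)+C₁)/EI  [x≤a] with C₁=M₀(3b²-L²)/(6L)=91/25 = ((-7)·(6/5)²/(2·6)+(91/25))/1000 = 7/2500 rad
Superposition: θ = Σ θ_i = 3877/160000 rad ≈ 0.024231 rad

θ(6/5) = 3877/160000 rad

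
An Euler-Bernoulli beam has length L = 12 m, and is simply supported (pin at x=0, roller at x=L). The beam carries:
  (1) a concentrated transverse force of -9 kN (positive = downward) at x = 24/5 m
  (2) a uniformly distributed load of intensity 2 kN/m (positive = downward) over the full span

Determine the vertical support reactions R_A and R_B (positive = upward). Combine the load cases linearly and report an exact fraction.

Load 1 — point force P=-9 kN at a=24/5 m (b=L-a=36/5):
  R_A = Pb/L = (-9)·(36/5)/12 = -27/5 kN
  R_B = Pa/L = (-9)·(24/5)/12 = -18/5 kN
Load 2 — uniform load w=2 kN/m over full span:
  R_A = wL/2 = 2·12/2 = 12 kN
  R_B = wL/2 = 2·12/2 = 12 kN
Superposition: R_A = 33/5 kN, R_B = 42/5 kN

R_A = 33/5 kN, R_B = 42/5 kN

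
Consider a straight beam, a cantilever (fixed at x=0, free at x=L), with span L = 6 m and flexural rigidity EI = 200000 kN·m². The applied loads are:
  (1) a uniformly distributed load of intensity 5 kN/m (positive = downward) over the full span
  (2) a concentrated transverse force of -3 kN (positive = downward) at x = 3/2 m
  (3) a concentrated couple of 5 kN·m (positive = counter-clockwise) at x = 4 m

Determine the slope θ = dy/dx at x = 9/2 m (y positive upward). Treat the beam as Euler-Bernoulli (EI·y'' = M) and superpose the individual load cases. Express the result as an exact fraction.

Load 1 — uniform load w=5 kN/m over full span:
  θ_1 = -wx(x²-3Lx+3L²)/(6EI) = -5·(9/2)·((9/2)²-3·6·(9/2)+3·6²)/(6·200000) = -567/640000 rad
Load 2 — point force P=-3 kN at a=3/2 m (b=L-a=9/2):
  θ_2 = -Pa²/(2EI)  [x>a] = -(-3)·(3/2)²/(2·200000) = 27/1600000 rad
Load 3 — applied couple M₀=5 kN·m at a=4 m (b=L-a=2):
  θ_3 = M₀a/EI  [x>a] = 5·4/200000 = 1/10000 rad
Superposition: θ = Σ θ_i = -2461/3200000 rad ≈ -0.000769 rad

θ(9/2) = -2461/3200000 rad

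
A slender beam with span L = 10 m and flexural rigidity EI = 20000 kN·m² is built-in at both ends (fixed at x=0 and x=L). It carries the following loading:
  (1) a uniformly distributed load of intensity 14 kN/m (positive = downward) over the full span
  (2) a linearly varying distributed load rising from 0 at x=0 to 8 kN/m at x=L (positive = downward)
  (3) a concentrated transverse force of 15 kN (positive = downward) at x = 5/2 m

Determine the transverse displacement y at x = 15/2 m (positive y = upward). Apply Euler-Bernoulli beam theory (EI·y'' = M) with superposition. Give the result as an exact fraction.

Load 1 — uniform load w=14 kN/m over full span:
  y_1 = -wx²(L-x)²/(24EI) = -14·(15/2)²·(10-(15/2))²/(24·20000) = -21/2048 m
Load 2 — triangular load w₀=8 kN/m (0→w₀ over full span):
  y_2 = -w₀x²(L-x)²(x+2L)/(120LEI) = -8·(15/2)²·(10-(15/2))²·((15/2)+2·10)/(120·10·20000) = -33/10240 m
Load 3 — point force P=15 kN at a=5/2 m (b=L-a=15/2):
  y_3 = -Pa²(L-x)²(3bL-(3b+a)(L-x))/(6L³EI)  [x>a] = -15·(5/2)²·(10-(15/2))²·(3·(15/2)·10-(3·(15/2)+(5/2))·(10-(15/2)))/(6·10³·20000) = -13/16384 m
Superposition: y = Σ y_i = -1169/81920 m ≈ -0.014270 m

y(15/2) = -1169/81920 m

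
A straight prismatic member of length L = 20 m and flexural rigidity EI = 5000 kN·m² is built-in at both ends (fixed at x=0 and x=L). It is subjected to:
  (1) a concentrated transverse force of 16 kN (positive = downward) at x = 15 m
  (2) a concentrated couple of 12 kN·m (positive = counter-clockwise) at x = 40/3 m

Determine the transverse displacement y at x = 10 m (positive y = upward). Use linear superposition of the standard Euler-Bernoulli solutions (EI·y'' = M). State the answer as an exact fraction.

Load 1 — point force P=16 kN at a=15 m (b=L-a=5):
  y_1 = -Pb²x²(3aL-(3a+b)x)/(6L³EI)  [x≤a] = -16·5²·10²·(3·15·20-(3·15+5)·10)/(6·20³·5000) = -1/15 m
Load 2 — applied couple M₀=12 kN·m at a=40/3 m (b=L-a=20/3):
  y_2 = (R_Ax³/6 - M_Ax²/2)/EI  [x≤a] with R_A=4/5, M_A=4 = ((4/5)·10³/6 - 4·10²/2)/5000 = -1/75 m
Superposition: y = Σ y_i = -2/25 m ≈ -0.080000 m

y(10) = -2/25 m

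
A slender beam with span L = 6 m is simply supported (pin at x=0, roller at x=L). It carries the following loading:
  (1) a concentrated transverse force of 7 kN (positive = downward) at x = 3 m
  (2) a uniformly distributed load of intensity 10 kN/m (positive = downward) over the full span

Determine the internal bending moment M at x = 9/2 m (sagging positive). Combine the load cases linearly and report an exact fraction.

Load 1 — point force P=7 kN at a=3 m (b=L-a=3):
  M_1 = Pa(L-x)/L  [x>a] = 7·3·(6-(9/2))/6 = 21/4 kN·m
Load 2 — uniform load w=10 kN/m over full span:
  M_2 = wx(L-x)/2 = 10·(9/2)·(6-(9/2))/2 = 135/4 kN·m
Superposition: M = Σ M_i = 39 kN·m ≈ 39.000000 kN·m

M(9/2) = 39 kN·m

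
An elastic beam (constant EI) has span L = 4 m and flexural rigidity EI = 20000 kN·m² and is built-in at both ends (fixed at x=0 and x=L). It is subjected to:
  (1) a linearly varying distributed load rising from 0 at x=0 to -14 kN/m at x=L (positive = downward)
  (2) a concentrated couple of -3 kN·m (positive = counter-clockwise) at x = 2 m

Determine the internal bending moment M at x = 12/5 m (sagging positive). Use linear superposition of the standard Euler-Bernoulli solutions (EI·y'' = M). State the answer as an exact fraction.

Load 1 — triangular load w₀=-14 kN/m (0→w₀ over full span):
  M_1 = 3w₀Lx/20 - w₀L²/30 - w₀x³/(6L) = 3·(-14)·4·(12/5)/20 - (-14)·4²/30 - (-14)·(12/5)³/(6·4) = -1736/375 kN·m
Load 2 — applied couple M₀=-3 kN·m at a=2 m (b=L-a=2):
  M_2 = R_Ax - M_A - M₀  [x>a] with R_A=-9/8, M_A=-3/4 = (-9/8)·(12/5) - (-3/4) - (-3) = 21/20 kN·m
Superposition: M = Σ M_i = -5369/1500 kN·m ≈ -3.579333 kN·m

M(12/5) = -5369/1500 kN·m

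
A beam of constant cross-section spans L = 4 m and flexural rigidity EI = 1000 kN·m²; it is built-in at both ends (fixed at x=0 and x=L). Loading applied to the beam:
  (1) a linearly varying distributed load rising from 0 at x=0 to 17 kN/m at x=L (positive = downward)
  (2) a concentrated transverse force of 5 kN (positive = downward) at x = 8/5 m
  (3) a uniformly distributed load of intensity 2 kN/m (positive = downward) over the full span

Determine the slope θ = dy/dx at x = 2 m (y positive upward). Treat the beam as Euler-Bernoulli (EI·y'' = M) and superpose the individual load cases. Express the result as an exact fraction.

Load 1 — triangular load w₀=17 kN/m (0→w₀ over full span):
  θ_1 = -w₀(2x(L-x)(L-2x)(x+2L)+x²(L-x)²)/(120LEI) = -17·(2·2·(4-2)·(4-2·2)·(2+2·4)+2²·(4-2)²)/(120·4·1000) = -17/30000 rad
Load 2 — point force P=5 kN at a=8/5 m (b=L-a=12/5):
  θ_2 = Pa²(L-x)(2bL-(3b+a)(L-x))/(2L³EI)  [x>a] = 5·(8/5)²·(4-2)·(2·(12/5)·4-(3·(12/5)+(8/5))·(4-2))/(2·4³·1000) = 1/3125 rad
Load 3 — uniform load w=2 kN/m over full span:
  θ_3 = -wx(L-x)(L-2x)/(12EI) = -2·2·(4-2)·(4-2·2)/(12·1000) = 0 rad
Superposition: θ = Σ θ_i = -37/150000 rad ≈ -0.000247 rad

θ(2) = -37/150000 rad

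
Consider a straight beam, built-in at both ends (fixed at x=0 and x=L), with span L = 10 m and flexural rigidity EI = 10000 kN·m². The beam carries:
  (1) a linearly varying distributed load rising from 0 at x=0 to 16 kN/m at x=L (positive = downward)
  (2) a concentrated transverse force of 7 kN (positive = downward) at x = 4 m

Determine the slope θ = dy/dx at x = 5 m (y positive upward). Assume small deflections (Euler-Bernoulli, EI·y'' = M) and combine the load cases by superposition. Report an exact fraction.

Load 1 — triangular load w₀=16 kN/m (0→w₀ over full span):
  θ_1 = -w₀(2x(L-x)(L-2x)(x+2L)+x²(L-x)²)/(120LEI) = -16·(2·5·(10-5)·(10-2·5)·(5+2·10)+5²·(10-5)²)/(120·10·10000) = -1/1200 rad
Load 2 — point force P=7 kN at a=4 m (b=L-a=6):
  θ_2 = Pa²(L-x)(2bL-(3b+a)(L-x))/(2L³EI)  [x>a] = 7·4²·(10-5)·(2·6·10-(3·6+4)·(10-5))/(2·10³·10000) = 7/25000 rad
Superposition: θ = Σ θ_i = -83/150000 rad ≈ -0.000553 rad

θ(5) = -83/150000 rad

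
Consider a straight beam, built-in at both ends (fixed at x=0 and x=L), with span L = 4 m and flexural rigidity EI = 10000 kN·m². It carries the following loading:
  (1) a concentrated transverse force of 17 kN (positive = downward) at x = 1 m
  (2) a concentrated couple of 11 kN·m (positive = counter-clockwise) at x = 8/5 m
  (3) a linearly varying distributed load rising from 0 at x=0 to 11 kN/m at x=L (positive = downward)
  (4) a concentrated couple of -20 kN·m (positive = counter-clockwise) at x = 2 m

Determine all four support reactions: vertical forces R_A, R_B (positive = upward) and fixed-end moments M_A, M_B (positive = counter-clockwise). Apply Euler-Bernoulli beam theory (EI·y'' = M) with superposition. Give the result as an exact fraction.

Load 1 — point force P=17 kN at a=1 m (b=L-a=3):
  R_A = Pb²(3a+b)/L³ = 17·3²·(3·1+3)/4³ = 459/32 kN
  M_A = Pab²/L² = 17·1·3²/4² = 153/16 kN·m
  R_B = Pa²(a+3b)/L³ = 17·1²·(1+3·3)/4³ = 85/32 kN
  M_B = -Pa²b/L² = -17·1²·3/4² = -51/16 kN·m
Load 2 — applied couple M₀=11 kN·m at a=8/5 m (b=L-a=12/5):
  R_A = 6M₀ab/L³ = 6·11·(8/5)·(12/5)/4³ = 99/25 kN
  M_A = M₀b(2a-b)/L² = 11·(12/5)·(2·(8/5)-(12/5))/4² = 33/25 kN·m
  R_B = -6M₀ab/L³ = -6·11·(8/5)·(12/5)/4³ = -99/25 kN
  M_B = M₀a(2b-a)/L² = 11·(8/5)·(2·(12/5)-(8/5))/4² = 88/25 kN·m
Load 3 — triangular load w₀=11 kN/m (0→w₀ over full span):
  R_A = 3w₀L/20 = 3·11·4/20 = 33/5 kN
  M_A = w₀L²/30 = 11·4²/30 = 88/15 kN·m
  R_B = 7w₀L/20 = 7·11·4/20 = 77/5 kN
  M_B = -w₀L²/20 = -11·4²/20 = -44/5 kN·m
Load 4 — applied couple M₀=-20 kN·m at a=2 m (b=L-a=2):
  R_A = 6M₀ab/L³ = 6·(-20)·2·2/4³ = -15/2 kN
  M_A = M₀b(2a-b)/L² = (-20)·2·(2·2-2)/4² = -5 kN·m
  R_B = -6M₀ab/L³ = -6·(-20)·2·2/4³ = 15/2 kN
  M_B = M₀a(2b-a)/L² = (-20)·2·(2·2-2)/4² = -5 kN·m
Superposition: R_A = 13923/800 kN, M_A = 14099/1200 kN·m, R_B = 17277/800 kN, M_B = -5387/400 kN·m

R_A = 13923/800 kN, M_A = 14099/1200 kN·m, R_B = 17277/800 kN, M_B = -5387/400 kN·m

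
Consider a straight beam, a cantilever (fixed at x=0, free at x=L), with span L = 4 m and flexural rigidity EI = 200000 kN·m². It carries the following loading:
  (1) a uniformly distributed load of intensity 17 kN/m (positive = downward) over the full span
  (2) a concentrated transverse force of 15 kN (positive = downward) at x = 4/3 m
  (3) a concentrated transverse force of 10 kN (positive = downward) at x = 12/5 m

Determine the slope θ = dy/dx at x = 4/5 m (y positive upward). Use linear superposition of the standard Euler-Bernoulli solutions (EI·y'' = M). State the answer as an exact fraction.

θ(4/5) = -5423/9375000 rad

Load 1 — uniform load w=17 kN/m over full span:
  θ_1 = -wx(x²-3Lx+3L²)/(6EI) = -17·(4/5)·((4/5)²-3·4·(4/5)+3·4²)/(6·200000) = -1037/2343750 rad
Load 2 — point force P=15 kN at a=4/3 m (b=L-a=8/3):
  θ_2 = -Px(2a-x)/(2EI)  [x≤a] = -15·(4/5)·(2·(4/3)-(4/5))/(2·200000) = -7/125000 rad
Load 3 — point force P=10 kN at a=12/5 m (b=L-a=8/5):
  θ_3 = -Px(2a-x)/(2EI)  [x≤a] = -10·(4/5)·(2·(12/5)-(4/5))/(2·200000) = -1/12500 rad
Superposition: θ = Σ θ_i = -5423/9375000 rad ≈ -0.000578 rad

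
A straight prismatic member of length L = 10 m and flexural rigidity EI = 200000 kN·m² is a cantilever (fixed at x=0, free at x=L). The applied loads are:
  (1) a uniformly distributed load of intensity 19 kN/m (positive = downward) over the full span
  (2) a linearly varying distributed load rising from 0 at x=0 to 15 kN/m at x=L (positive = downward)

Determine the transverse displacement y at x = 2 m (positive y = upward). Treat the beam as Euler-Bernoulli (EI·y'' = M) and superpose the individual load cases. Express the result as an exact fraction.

Load 1 — uniform load w=19 kN/m over full span:
  y_1 = -wx²(x²-4Lx+6L²)/(24EI) = -19·2²·(2²-4·10·2+6·10²)/(24·200000) = -2489/300000 m
Load 2 — triangular load w₀=15 kN/m (0→w₀ over full span):
  y_2 = (w₀Lx³/12-w₀L²x²/6-w₀x⁵/(120L))/EI = (15·10·2³/12-15·10²·2²/6-15·2⁵/(120·10))/200000 = -2251/500000 m
Superposition: y = Σ y_i = -9599/750000 m ≈ -0.012799 m

y(2) = -9599/750000 m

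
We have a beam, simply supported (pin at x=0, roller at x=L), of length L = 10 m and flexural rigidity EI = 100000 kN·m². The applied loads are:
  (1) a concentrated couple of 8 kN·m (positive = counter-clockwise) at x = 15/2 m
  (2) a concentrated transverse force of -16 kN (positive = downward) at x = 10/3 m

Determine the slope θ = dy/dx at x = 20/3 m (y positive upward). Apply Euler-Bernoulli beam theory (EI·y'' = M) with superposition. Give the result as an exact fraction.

Load 1 — applied couple M₀=8 kN·m at a=15/2 m (b=L-a=5/2):
  θ_1 = (M₀x²/(2L)+C₁)/EI  [x≤a] with C₁=M₀(3b²-L²)/(6L)=-65/6 = (8·(20/3)²/(2·10)+(-65/6))/100000 = 1/14400 rad
Load 2 — point force P=-16 kN at a=10/3 m (b=L-a=20/3):
  θ_2 = -Pa(2L²-6Lx+3x²+a²)/(6LEI)  [x>a] = -(-16)·(10/3)·(2·10²-6·10·(20/3)+3·(20/3)²+(10/3)²)/(6·10·100000) = -1/2025 rad
Superposition: θ = Σ θ_i = -11/25920 rad ≈ -0.000424 rad

θ(20/3) = -11/25920 rad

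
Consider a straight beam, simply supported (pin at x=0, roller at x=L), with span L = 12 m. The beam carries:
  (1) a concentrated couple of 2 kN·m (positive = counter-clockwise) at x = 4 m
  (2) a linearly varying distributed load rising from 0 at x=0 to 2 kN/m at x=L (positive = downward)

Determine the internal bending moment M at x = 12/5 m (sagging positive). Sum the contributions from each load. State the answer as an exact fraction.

Load 1 — applied couple M₀=2 kN·m at a=4 m (b=L-a=8):
  M_1 = M₀x/L  [x≤a] = 2·(12/5)/12 = 2/5 kN·m
Load 2 — triangular load w₀=2 kN/m (0→w₀ over full span):
  M_2 = w₀Lx/6 - w₀x³/(6L) = 2·12·(12/5)/6 - 2·(12/5)³/(6·12) = 1152/125 kN·m
Superposition: M = Σ M_i = 1202/125 kN·m ≈ 9.616000 kN·m

M(12/5) = 1202/125 kN·m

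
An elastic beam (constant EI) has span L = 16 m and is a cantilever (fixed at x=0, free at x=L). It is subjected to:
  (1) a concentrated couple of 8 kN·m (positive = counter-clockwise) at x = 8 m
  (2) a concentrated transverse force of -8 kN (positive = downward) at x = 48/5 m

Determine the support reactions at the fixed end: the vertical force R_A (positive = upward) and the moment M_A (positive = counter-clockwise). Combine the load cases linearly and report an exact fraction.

Load 1 — applied couple M₀=8 kN·m at a=8 m (b=L-a=8):
  R_A = 0 kN
  M_A = -M₀ = -8 kN·m
Load 2 — point force P=-8 kN at a=48/5 m (b=L-a=32/5):
  R_A = P = (-8) = -8 kN
  M_A = Pa = (-8)·(48/5) = -384/5 kN·m
Superposition: R_A = -8 kN, M_A = -424/5 kN·m

R_A = -8 kN, M_A = -424/5 kN·m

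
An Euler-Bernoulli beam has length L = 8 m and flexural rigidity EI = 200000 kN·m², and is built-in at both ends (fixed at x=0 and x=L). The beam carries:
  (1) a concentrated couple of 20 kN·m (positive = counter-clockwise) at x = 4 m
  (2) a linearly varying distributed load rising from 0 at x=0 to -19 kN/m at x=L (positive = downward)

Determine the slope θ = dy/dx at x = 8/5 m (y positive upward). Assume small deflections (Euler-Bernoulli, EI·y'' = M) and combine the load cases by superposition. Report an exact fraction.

θ(8/5) = 3881/23437500 rad

Load 1 — applied couple M₀=20 kN·m at a=4 m (b=L-a=4):
  θ_1 = (R_Ax²/2 - M_Ax)/EI  [x≤a] with R_A=15/4, M_A=5 = ((15/4)·(8/5)²/2 - 5·(8/5))/200000 = -1/62500 rad
Load 2 — triangular load w₀=-19 kN/m (0→w₀ over full span):
  θ_2 = -w₀(2x(L-x)(L-2x)(x+2L)+x²(L-x)²)/(120LEI) = -(-19)·(2·(8/5)·(8-(8/5))·(8-2·(8/5))·((8/5)+2·8)+(8/5)²·(8-(8/5))²)/(120·8·200000) = 1064/5859375 rad
Superposition: θ = Σ θ_i = 3881/23437500 rad ≈ 0.000166 rad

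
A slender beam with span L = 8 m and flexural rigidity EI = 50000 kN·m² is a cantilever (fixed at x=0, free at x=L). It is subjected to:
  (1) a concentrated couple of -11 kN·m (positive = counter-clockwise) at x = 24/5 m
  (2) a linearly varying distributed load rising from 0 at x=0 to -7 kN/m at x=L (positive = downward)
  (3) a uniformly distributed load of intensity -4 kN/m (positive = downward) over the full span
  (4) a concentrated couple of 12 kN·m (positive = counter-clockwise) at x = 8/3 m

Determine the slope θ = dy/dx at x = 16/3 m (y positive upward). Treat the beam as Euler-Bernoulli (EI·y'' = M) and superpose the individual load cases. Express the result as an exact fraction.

Load 1 — applied couple M₀=-11 kN·m at a=24/5 m (b=L-a=16/5):
  θ_1 = M₀a/EI  [x>a] = (-11)·(24/5)/50000 = -33/31250 rad
Load 2 — triangular load w₀=-7 kN/m (0→w₀ over full span):
  θ_2 = (w₀Lx²/4-w₀L²x/3-w₀x⁴/(24L))/EI = ((-7)·8·(16/3)²/4-(-7)·8²·(16/3)/3-(-7)·(16/3)⁴/(24·8))/50000 = 6496/759375 rad
Load 3 — uniform load w=-4 kN/m over full span:
  θ_3 = -wx(x²-3Lx+3L²)/(6EI) = -(-4)·(16/3)·((16/3)²-3·8·(16/3)+3·8²)/(6·50000) = 1664/253125 rad
Load 4 — applied couple M₀=12 kN·m at a=8/3 m (b=L-a=16/3):
  θ_4 = M₀a/EI  [x>a] = 12·(8/3)/50000 = 2/3125 rad
Superposition: θ = Σ θ_i = 111721/7593750 rad ≈ 0.014712 rad

θ(16/3) = 111721/7593750 rad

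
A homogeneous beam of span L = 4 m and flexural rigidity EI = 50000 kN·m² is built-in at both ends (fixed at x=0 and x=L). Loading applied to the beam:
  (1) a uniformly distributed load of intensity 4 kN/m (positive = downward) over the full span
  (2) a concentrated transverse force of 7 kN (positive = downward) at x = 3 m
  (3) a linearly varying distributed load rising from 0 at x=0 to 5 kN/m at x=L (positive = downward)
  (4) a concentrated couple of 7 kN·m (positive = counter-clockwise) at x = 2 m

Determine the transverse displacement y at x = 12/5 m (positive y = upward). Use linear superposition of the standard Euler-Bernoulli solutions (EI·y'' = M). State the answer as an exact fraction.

y(12/5) = -30419/312500000 m

Load 1 — uniform load w=4 kN/m over full span:
  y_1 = -wx²(L-x)²/(24EI) = -4·(12/5)²·(4-(12/5))²/(24·50000) = -96/1953125 m
Load 2 — point force P=7 kN at a=3 m (b=L-a=1):
  y_2 = -Pb²x²(3aL-(3a+b)x)/(6L³EI)  [x≤a] = -7·1²·(12/5)²·(3·3·4-(3·3+1)·(12/5))/(6·4³·50000) = -63/2500000 m
Load 3 — triangular load w₀=5 kN/m (0→w₀ over full span):
  y_3 = -w₀x²(L-x)²(x+2L)/(120LEI) = -5·(12/5)²·(4-(12/5))²·((12/5)+2·4)/(120·4·50000) = -312/9765625 m
Load 4 — applied couple M₀=7 kN·m at a=2 m (b=L-a=2):
  y_4 = (R_Ax³/6 - M_Ax²/2 - M₀(x-a)²/2)/EI  [x>a] with R_A=21/8, M_A=7/4 = ((21/8)·(12/5)³/6 - (7/4)·(12/5)²/2 - 7·((12/5)-2)²/2)/50000 = 7/781250 m
Superposition: y = Σ y_i = -30419/312500000 m ≈ -0.000097 m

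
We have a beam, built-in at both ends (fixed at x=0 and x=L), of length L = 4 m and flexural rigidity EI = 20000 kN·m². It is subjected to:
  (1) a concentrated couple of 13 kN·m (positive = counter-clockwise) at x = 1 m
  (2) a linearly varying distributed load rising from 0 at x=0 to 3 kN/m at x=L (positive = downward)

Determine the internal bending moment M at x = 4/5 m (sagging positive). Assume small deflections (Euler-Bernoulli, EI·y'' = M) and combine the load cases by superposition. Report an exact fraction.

M(4/5) = 10277/2000 kN·m

Load 1 — applied couple M₀=13 kN·m at a=1 m (b=L-a=3):
  M_1 = R_Ax - M_A  [x≤a] with R_A=117/32, M_A=-39/16 = (117/32)·(4/5) - (-39/16) = 429/80 kN·m
Load 2 — triangular load w₀=3 kN/m (0→w₀ over full span):
  M_2 = 3w₀Lx/20 - w₀L²/30 - w₀x³/(6L) = 3·3·4·(4/5)/20 - 3·4²/30 - 3·(4/5)³/(6·4) = -28/125 kN·m
Superposition: M = Σ M_i = 10277/2000 kN·m ≈ 5.138500 kN·m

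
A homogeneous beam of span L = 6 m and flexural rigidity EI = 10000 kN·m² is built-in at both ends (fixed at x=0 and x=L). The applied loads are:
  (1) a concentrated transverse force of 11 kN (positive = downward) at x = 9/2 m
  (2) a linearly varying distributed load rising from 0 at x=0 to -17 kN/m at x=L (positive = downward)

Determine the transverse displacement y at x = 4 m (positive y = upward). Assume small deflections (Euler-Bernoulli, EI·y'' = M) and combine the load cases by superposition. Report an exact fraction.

y(4) = 3197/1800000 m

Load 1 — point force P=11 kN at a=9/2 m (b=L-a=3/2):
  y_1 = -Pb²x²(3aL-(3a+b)x)/(6L³EI)  [x≤a] = -11·(3/2)²·4²·(3·(9/2)·6-(3·(9/2)+(3/2))·4)/(6·6³·10000) = -77/120000 m
Load 2 — triangular load w₀=-17 kN/m (0→w₀ over full span):
  y_2 = -w₀x²(L-x)²(x+2L)/(120LEI) = -(-17)·4²·(6-4)²·(4+2·6)/(120·6·10000) = 68/28125 m
Superposition: y = Σ y_i = 3197/1800000 m ≈ 0.001776 m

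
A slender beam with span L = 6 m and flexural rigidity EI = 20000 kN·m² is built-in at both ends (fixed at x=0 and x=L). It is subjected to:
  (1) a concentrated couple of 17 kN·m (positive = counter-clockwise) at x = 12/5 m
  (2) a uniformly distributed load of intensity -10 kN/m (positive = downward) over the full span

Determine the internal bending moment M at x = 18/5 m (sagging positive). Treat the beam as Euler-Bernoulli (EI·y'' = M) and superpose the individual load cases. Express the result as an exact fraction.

Load 1 — applied couple M₀=17 kN·m at a=12/5 m (b=L-a=18/5):
  M_1 = R_Ax - M_A - M₀  [x>a] with R_A=102/25, M_A=51/25 = (102/25)·(18/5) - (51/25) - 17 = -544/125 kN·m
Load 2 — uniform load w=-10 kN/m over full span:
  M_2 = wLx/2 - wL²/12 - wx²/2 = (-10)·6·(18/5)/2 - (-10)·6²/12 - (-10)·(18/5)²/2 = -66/5 kN·m
Superposition: M = Σ M_i = -2194/125 kN·m ≈ -17.552000 kN·m

M(18/5) = -2194/125 kN·m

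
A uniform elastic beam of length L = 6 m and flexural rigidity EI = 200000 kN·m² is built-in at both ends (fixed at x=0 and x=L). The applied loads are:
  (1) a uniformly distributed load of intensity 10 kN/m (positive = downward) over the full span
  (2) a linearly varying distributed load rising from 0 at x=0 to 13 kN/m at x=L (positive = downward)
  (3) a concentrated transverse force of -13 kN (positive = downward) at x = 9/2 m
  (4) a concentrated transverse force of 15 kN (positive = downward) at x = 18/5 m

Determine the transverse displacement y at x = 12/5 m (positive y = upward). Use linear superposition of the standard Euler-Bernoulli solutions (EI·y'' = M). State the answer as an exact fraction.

Load 1 — uniform load w=10 kN/m over full span:
  y_1 = -wx²(L-x)²/(24EI) = -10·(12/5)²·(6-(12/5))²/(24·200000) = -243/1562500 m
Load 2 — triangular load w₀=13 kN/m (0→w₀ over full span):
  y_2 = -w₀x²(L-x)²(x+2L)/(120LEI) = -13·(12/5)²·(6-(12/5))²·((12/5)+2·6)/(120·6·200000) = -9477/97656250 m
Load 3 — point force P=-13 kN at a=9/2 m (b=L-a=3/2):
  y_3 = -Pb²x²(3aL-(3a+b)x)/(6L³EI)  [x≤a] = -(-13)·(3/2)²·(12/5)²·(3·(9/2)·6-(3·(9/2)+(3/2))·(12/5))/(6·6³·200000) = 117/4000000 m
Load 4 — point force P=15 kN at a=18/5 m (b=L-a=12/5):
  y_4 = -Pb²x²(3aL-(3a+b)x)/(6L³EI)  [x≤a] = -15·(12/5)²·(12/5)²·(3·(18/5)·6-(3·(18/5)+(12/5))·(12/5))/(6·6³·200000) = -621/9765625 m
Superposition: y = Σ y_i = -3586311/12500000000 m ≈ -0.000287 m

y(12/5) = -3586311/12500000000 m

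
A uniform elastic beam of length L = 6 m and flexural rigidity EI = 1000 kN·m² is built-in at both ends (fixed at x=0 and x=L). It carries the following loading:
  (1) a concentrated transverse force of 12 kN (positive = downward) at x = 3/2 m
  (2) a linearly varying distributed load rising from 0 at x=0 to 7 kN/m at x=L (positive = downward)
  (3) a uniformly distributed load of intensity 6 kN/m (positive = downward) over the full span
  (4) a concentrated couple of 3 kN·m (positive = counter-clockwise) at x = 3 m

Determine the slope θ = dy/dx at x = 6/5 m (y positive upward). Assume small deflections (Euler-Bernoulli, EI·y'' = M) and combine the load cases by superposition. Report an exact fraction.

Load 1 — point force P=12 kN at a=3/2 m (b=L-a=9/2):
  θ_1 = -Pb²x(2aL-(3a+b)x)/(2L³EI)  [x≤a] = -12·(9/2)²·(6/5)·(2·(3/2)·6-(3·(3/2)+(9/2))·(6/5))/(2·6³·1000) = -243/50000 rad
Load 2 — triangular load w₀=7 kN/m (0→w₀ over full span):
  θ_2 = -w₀(2x(L-x)(L-2x)(x+2L)+x²(L-x)²)/(120LEI) = -7·(2·(6/5)·(6-(6/5))·(6-2·(6/5))·((6/5)+2·6)+(6/5)²·(6-(6/5))²)/(120·6·1000) = -441/78125 rad
Load 3 — uniform load w=6 kN/m over full span:
  θ_3 = -wx(L-x)(L-2x)/(12EI) = -6·(6/5)·(6-(6/5))·(6-2·(6/5))/(12·1000) = -162/15625 rad
Load 4 — applied couple M₀=3 kN·m at a=3 m (b=L-a=3):
  θ_4 = (R_Ax²/2 - M_Ax)/EI  [x≤a] with R_A=3/4, M_A=3/4 = ((3/4)·(6/5)²/2 - (3/4)·(6/5))/1000 = -9/25000 rad
Superposition: θ = Σ θ_i = -26541/1250000 rad ≈ -0.021233 rad

θ(6/5) = -26541/1250000 rad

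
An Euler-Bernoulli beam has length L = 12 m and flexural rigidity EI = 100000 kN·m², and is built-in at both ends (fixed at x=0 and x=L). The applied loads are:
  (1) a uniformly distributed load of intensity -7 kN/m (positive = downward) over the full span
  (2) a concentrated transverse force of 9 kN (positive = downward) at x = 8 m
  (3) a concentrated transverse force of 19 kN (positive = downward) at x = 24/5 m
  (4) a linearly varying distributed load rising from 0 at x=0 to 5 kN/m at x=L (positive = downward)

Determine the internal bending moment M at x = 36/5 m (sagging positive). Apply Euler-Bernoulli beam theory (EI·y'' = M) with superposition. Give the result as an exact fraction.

M(36/5) = -1916/625 kN·m

Load 1 — uniform load w=-7 kN/m over full span:
  M_1 = wLx/2 - wL²/12 - wx²/2 = (-7)·12·(36/5)/2 - (-7)·12²/12 - (-7)·(36/5)²/2 = -924/25 kN·m
Load 2 — point force P=9 kN at a=8 m (b=L-a=4):
  M_2 = Pb²(3a+b)x/L³ - Pab²/L²  [x≤a] = 9·4²·(3·8+4)·(36/5)/12³ - 9·8·4²/12² = 44/5 kN·m
Load 3 — point force P=19 kN at a=24/5 m (b=L-a=36/5):
  M_3 = Pa²(a+3b)(L-x)/L³ - Pa²b/L²  [x>a] = 19·(24/5)²·((24/5)+3·(36/5))·(12-(36/5))/12³ - 19·(24/5)²·(36/5)/12² = 6384/625 kN·m
Load 4 — triangular load w₀=5 kN/m (0→w₀ over full span):
  M_4 = 3w₀Lx/20 - w₀L²/30 - w₀x³/(6L) = 3·5·12·(36/5)/20 - 5·12²/30 - 5·(36/5)³/(6·12) = 372/25 kN·m
Superposition: M = Σ M_i = -1916/625 kN·m ≈ -3.065600 kN·m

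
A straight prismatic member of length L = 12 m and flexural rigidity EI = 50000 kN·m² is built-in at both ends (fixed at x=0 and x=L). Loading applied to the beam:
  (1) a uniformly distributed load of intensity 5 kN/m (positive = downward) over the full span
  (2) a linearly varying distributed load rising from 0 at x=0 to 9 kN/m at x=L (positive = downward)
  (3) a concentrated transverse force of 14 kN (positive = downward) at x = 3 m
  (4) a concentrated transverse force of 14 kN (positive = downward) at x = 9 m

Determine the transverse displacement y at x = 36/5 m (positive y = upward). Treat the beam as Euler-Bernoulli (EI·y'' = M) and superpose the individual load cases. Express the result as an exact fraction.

y(36/5) = -9377793/781250000 m

Load 1 — uniform load w=5 kN/m over full span:
  y_1 = -wx²(L-x)²/(24EI) = -5·(36/5)²·(12-(36/5))²/(24·50000) = -1944/390625 m
Load 2 — triangular load w₀=9 kN/m (0→w₀ over full span):
  y_2 = -w₀x²(L-x)²(x+2L)/(120LEI) = -9·(36/5)²·(12-(36/5))²·((36/5)+2·12)/(120·12·50000) = -227448/48828125 m
Load 3 — point force P=14 kN at a=3 m (b=L-a=9):
  y_3 = -Pa²(L-x)²(3bL-(3b+a)(L-x))/(6L³EI)  [x>a] = -14·3²·(12-(36/5))²·(3·9·12-(3·9+3)·(12-(36/5)))/(6·12³·50000) = -63/62500 m
Load 4 — point force P=14 kN at a=9 m (b=L-a=3):
  y_4 = -Pb²x²(3aL-(3a+b)x)/(6L³EI)  [x≤a] = -14·3²·(36/5)²·(3·9·12-(3·9+3)·(36/5))/(6·12³·50000) = -1701/1250000 m
Superposition: y = Σ y_i = -9377793/781250000 m ≈ -0.012004 m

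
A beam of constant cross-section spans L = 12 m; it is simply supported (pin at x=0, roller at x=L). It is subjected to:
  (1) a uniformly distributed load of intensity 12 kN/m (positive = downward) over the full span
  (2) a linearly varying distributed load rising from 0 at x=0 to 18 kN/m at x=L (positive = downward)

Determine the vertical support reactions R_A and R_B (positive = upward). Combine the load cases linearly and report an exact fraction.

R_A = 108 kN, R_B = 144 kN

Load 1 — uniform load w=12 kN/m over full span:
  R_A = wL/2 = 12·12/2 = 72 kN
  R_B = wL/2 = 12·12/2 = 72 kN
Load 2 — triangular load w₀=18 kN/m (0→w₀ over full span):
  R_A = w₀L/6 = 18·12/6 = 36 kN
  R_B = w₀L/3 = 18·12/3 = 72 kN
Superposition: R_A = 108 kN, R_B = 144 kN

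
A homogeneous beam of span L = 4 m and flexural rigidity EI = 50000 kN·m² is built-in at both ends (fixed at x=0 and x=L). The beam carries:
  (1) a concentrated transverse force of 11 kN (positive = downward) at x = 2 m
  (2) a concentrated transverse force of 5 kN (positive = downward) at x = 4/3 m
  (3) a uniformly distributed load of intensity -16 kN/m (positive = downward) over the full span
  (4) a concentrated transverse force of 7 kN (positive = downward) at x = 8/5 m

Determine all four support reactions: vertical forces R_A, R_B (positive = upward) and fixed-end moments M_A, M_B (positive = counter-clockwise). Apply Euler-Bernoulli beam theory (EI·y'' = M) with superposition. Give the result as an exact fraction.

Load 1 — point force P=11 kN at a=2 m (b=L-a=2):
  R_A = Pb²(3a+b)/L³ = 11·2²·(3·2+2)/4³ = 11/2 kN
  M_A = Pab²/L² = 11·2·2²/4² = 11/2 kN·m
  R_B = Pa²(a+3b)/L³ = 11·2²·(2+3·2)/4³ = 11/2 kN
  M_B = -Pa²b/L² = -11·2²·2/4² = -11/2 kN·m
Load 2 — point force P=5 kN at a=4/3 m (b=L-a=8/3):
  R_A = Pb²(3a+b)/L³ = 5·(8/3)²·(3·(4/3)+(8/3))/4³ = 100/27 kN
  M_A = Pab²/L² = 5·(4/3)·(8/3)²/4² = 80/27 kN·m
  R_B = Pa²(a+3b)/L³ = 5·(4/3)²·((4/3)+3·(8/3))/4³ = 35/27 kN
  M_B = -Pa²b/L² = -5·(4/3)²·(8/3)/4² = -40/27 kN·m
Load 3 — uniform load w=-16 kN/m over full span:
  R_A = wL/2 = (-16)·4/2 = -32 kN
  M_A = wL²/12 = (-16)·4²/12 = -64/3 kN·m
  R_B = wL/2 = (-16)·4/2 = -32 kN
  M_B = -wL²/12 = -(-16)·4²/12 = 64/3 kN·m
Load 4 — point force P=7 kN at a=8/5 m (b=L-a=12/5):
  R_A = Pb²(3a+b)/L³ = 7·(12/5)²·(3·(8/5)+(12/5))/4³ = 567/125 kN
  M_A = Pab²/L² = 7·(8/5)·(12/5)²/4² = 504/125 kN·m
  R_B = Pa²(a+3b)/L³ = 7·(8/5)²·((8/5)+3·(12/5))/4³ = 308/125 kN
  M_B = -Pa²b/L² = -7·(8/5)²·(12/5)/4² = -336/125 kN·m
Superposition: R_A = -123257/6750 kN, M_A = -59659/6750 kN·m, R_B = -153493/6750 kN, M_B = 78731/6750 kN·m

R_A = -123257/6750 kN, M_A = -59659/6750 kN·m, R_B = -153493/6750 kN, M_B = 78731/6750 kN·m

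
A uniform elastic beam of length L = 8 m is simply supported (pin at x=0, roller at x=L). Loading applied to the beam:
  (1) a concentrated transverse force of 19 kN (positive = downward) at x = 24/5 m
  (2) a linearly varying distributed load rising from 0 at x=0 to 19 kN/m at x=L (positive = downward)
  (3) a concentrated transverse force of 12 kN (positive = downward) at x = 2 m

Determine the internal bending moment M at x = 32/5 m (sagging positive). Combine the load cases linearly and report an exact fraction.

M(32/5) = 10176/125 kN·m

Load 1 — point force P=19 kN at a=24/5 m (b=L-a=16/5):
  M_1 = Pa(L-x)/L  [x>a] = 19·(24/5)·(8-(32/5))/8 = 456/25 kN·m
Load 2 — triangular load w₀=19 kN/m (0→w₀ over full span):
  M_2 = w₀Lx/6 - w₀x³/(6L) = 19·8·(32/5)/6 - 19·(32/5)³/(6·8) = 7296/125 kN·m
Load 3 — point force P=12 kN at a=2 m (b=L-a=6):
  M_3 = Pa(L-x)/L  [x>a] = 12·2·(8-(32/5))/8 = 24/5 kN·m
Superposition: M = Σ M_i = 10176/125 kN·m ≈ 81.408000 kN·m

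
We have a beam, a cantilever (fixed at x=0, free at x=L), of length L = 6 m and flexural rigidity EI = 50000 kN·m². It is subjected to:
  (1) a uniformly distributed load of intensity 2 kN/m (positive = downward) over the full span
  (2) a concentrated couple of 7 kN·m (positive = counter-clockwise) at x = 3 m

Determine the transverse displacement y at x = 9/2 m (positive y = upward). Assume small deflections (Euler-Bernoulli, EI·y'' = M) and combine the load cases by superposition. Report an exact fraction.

y(9/2) = -9819/3200000 m

Load 1 — uniform load w=2 kN/m over full span:
  y_1 = -wx²(x²-4Lx+6L²)/(24EI) = -2·(9/2)²·((9/2)²-4·6·(9/2)+6·6²)/(24·50000) = -13851/3200000 m
Load 2 — applied couple M₀=7 kN·m at a=3 m (b=L-a=3):
  y_2 = M₀a(2x-a)/(2EI)  [x>a] = 7·3·(2·(9/2)-3)/(2·50000) = 63/50000 m
Superposition: y = Σ y_i = -9819/3200000 m ≈ -0.003068 m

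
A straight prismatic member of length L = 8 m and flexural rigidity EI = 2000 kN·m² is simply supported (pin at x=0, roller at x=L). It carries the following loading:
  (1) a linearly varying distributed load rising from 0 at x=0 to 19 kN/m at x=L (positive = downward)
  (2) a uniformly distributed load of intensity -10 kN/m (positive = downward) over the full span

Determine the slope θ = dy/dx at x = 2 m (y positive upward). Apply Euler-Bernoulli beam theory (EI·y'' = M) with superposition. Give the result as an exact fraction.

Load 1 — triangular load w₀=19 kN/m (0→w₀ over full span):
  θ_1 = -w₀(7L⁴-30L²x²+15x⁴)/(360LEI) = -19·(7·8⁴-30·8²·2²+15·2⁴)/(360·8·2000) = -25213/360000 rad
Load 2 — uniform load w=-10 kN/m over full span:
  θ_2 = -w(L³-6Lx²+4x³)/(24EI) = -(-10)·(8³-6·8·2²+4·2³)/(24·2000) = 11/150 rad
Superposition: θ = Σ θ_i = 1187/360000 rad ≈ 0.003297 rad

θ(2) = 1187/360000 rad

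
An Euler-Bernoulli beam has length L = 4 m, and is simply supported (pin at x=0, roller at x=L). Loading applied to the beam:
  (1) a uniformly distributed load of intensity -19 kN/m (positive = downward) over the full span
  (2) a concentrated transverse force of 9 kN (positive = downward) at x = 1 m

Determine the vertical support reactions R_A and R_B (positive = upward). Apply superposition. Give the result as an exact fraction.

R_A = -125/4 kN, R_B = -143/4 kN

Load 1 — uniform load w=-19 kN/m over full span:
  R_A = wL/2 = (-19)·4/2 = -38 kN
  R_B = wL/2 = (-19)·4/2 = -38 kN
Load 2 — point force P=9 kN at a=1 m (b=L-a=3):
  R_A = Pb/L = 9·3/4 = 27/4 kN
  R_B = Pa/L = 9·1/4 = 9/4 kN
Superposition: R_A = -125/4 kN, R_B = -143/4 kN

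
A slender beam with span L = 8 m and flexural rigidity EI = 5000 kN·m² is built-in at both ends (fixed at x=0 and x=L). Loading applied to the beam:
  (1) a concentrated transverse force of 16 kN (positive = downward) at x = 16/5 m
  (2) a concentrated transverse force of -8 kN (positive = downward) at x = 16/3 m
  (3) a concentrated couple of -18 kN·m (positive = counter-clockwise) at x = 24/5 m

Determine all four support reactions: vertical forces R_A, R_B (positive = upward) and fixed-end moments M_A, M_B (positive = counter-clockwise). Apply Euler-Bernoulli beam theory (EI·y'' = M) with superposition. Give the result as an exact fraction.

Load 1 — point force P=16 kN at a=16/5 m (b=L-a=24/5):
  R_A = Pb²(3a+b)/L³ = 16·(24/5)²·(3·(16/5)+(24/5))/8³ = 1296/125 kN
  M_A = Pab²/L² = 16·(16/5)·(24/5)²/8² = 2304/125 kN·m
  R_B = Pa²(a+3b)/L³ = 16·(16/5)²·((16/5)+3·(24/5))/8³ = 704/125 kN
  M_B = -Pa²b/L² = -16·(16/5)²·(24/5)/8² = -1536/125 kN·m
Load 2 — point force P=-8 kN at a=16/3 m (b=L-a=8/3):
  R_A = Pb²(3a+b)/L³ = (-8)·(8/3)²·(3·(16/3)+(8/3))/8³ = -56/27 kN
  M_A = Pab²/L² = (-8)·(16/3)·(8/3)²/8² = -128/27 kN·m
  R_B = Pa²(a+3b)/L³ = (-8)·(16/3)²·((16/3)+3·(8/3))/8³ = -160/27 kN
  M_B = -Pa²b/L² = -(-8)·(16/3)²·(8/3)/8² = 256/27 kN·m
Load 3 — applied couple M₀=-18 kN·m at a=24/5 m (b=L-a=16/5):
  R_A = 6M₀ab/L³ = 6·(-18)·(24/5)·(16/5)/8³ = -81/25 kN
  M_A = M₀b(2a-b)/L² = (-18)·(16/5)·(2·(24/5)-(16/5))/8² = -144/25 kN·m
  R_B = -6M₀ab/L³ = -6·(-18)·(24/5)·(16/5)/8³ = 81/25 kN
  M_B = M₀a(2b-a)/L² = (-18)·(24/5)·(2·(16/5)-(24/5))/8² = -54/25 kN·m
Superposition: R_A = 17057/3375 kN, M_A = 26768/3375 kN·m, R_B = 9943/3375 kN, M_B = -16762/3375 kN·m

R_A = 17057/3375 kN, M_A = 26768/3375 kN·m, R_B = 9943/3375 kN, M_B = -16762/3375 kN·m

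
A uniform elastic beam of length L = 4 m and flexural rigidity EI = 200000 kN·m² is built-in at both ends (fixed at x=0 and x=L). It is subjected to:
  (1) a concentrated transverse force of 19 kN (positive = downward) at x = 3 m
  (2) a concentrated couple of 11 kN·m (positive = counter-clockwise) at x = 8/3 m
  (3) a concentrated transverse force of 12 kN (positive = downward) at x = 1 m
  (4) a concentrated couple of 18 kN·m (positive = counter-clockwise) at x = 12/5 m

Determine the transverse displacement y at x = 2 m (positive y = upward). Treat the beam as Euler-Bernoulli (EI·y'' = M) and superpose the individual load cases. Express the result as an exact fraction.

Load 1 — point force P=19 kN at a=3 m (b=L-a=1):
  y_1 = -Pb²x²(3aL-(3a+b)x)/(6L³EI)  [x≤a] = -19·1²·2²·(3·3·4-(3·3+1)·2)/(6·4³·200000) = -19/1200000 m
Load 2 — applied couple M₀=11 kN·m at a=8/3 m (b=L-a=4/3):
  y_2 = (R_Ax³/6 - M_Ax²/2)/EI  [x≤a] with R_A=11/3, M_A=11/3 = ((11/3)·2³/6 - (11/3)·2²/2)/200000 = -11/900000 m
Load 3 — point force P=12 kN at a=1 m (b=L-a=3):
  y_3 = -Pa²(L-x)²(3bL-(3b+a)(L-x))/(6L³EI)  [x>a] = -12·1²·(4-2)²·(3·3·4-(3·3+1)·(4-2))/(6·4³·200000) = -1/100000 m
Load 4 — applied couple M₀=18 kN·m at a=12/5 m (b=L-a=8/5):
  y_4 = (R_Ax³/6 - M_Ax²/2)/EI  [x≤a] with R_A=162/25, M_A=144/25 = ((162/25)·2³/6 - (144/25)·2²/2)/200000 = -9/625000 m
Superposition: y = Σ y_i = -4721/90000000 m ≈ -0.000052 m

y(2) = -4721/90000000 m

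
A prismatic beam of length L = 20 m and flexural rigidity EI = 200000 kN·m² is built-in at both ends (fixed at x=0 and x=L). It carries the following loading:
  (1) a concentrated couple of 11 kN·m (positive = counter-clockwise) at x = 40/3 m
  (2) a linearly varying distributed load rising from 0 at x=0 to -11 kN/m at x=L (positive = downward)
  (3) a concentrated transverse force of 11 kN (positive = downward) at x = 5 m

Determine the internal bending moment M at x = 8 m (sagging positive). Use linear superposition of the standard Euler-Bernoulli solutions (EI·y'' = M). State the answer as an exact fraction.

Load 1 — applied couple M₀=11 kN·m at a=40/3 m (b=L-a=20/3):
  M_1 = R_Ax - M_A  [x≤a] with R_A=11/15, M_A=11/3 = (11/15)·8 - (11/3) = 11/5 kN·m
Load 2 — triangular load w₀=-11 kN/m (0→w₀ over full span):
  M_2 = 3w₀Lx/20 - w₀L²/30 - w₀x³/(6L) = 3·(-11)·20·8/20 - (-11)·20²/30 - (-11)·8³/(6·20) = -352/5 kN·m
Load 3 — point force P=11 kN at a=5 m (b=L-a=15):
  M_3 = Pa²(a+3b)(L-x)/L³ - Pa²b/L²  [x>a] = 11·5²·(5+3·15)·(20-8)/20³ - 11·5²·15/20² = 165/16 kN·m
Superposition: M = Σ M_i = -4631/80 kN·m ≈ -57.887500 kN·m

M(8) = -4631/80 kN·m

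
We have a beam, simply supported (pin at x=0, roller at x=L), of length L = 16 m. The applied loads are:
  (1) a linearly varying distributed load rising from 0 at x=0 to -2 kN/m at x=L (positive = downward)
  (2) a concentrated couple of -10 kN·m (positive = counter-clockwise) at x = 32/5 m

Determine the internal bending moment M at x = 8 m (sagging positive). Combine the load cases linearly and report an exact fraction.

Load 1 — triangular load w₀=-2 kN/m (0→w₀ over full span):
  M_1 = w₀Lx/6 - w₀x³/(6L) = (-2)·16·8/6 - (-2)·8³/(6·16) = -32 kN·m
Load 2 — applied couple M₀=-10 kN·m at a=32/5 m (b=L-a=48/5):
  M_2 = M₀x/L - M₀  [x>a] = (-10)·8/16 - (-10) = 5 kN·m
Superposition: M = Σ M_i = -27 kN·m ≈ -27.000000 kN·m

M(8) = -27 kN·m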